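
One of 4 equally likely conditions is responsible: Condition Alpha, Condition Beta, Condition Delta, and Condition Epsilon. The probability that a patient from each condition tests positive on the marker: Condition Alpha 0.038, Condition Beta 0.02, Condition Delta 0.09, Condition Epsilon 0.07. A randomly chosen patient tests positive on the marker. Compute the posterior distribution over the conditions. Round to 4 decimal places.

Condition Alpha 0.1743, Condition Beta 0.0917, Condition Delta 0.4128, Condition Epsilon 0.3211

Since the prior is uniform, the posterior is proportional to the likelihood:
  Condition Alpha: 0.038
  Condition Beta: 0.02
  Condition Delta: 0.09
  Condition Epsilon: 0.07
Normalizing constant = 0.218.
P(Condition Alpha | marker-positive) = 0.038/0.218 ≈ 0.1743
P(Condition Beta | marker-positive) = 0.02/0.218 ≈ 0.0917
P(Condition Delta | marker-positive) = 0.09/0.218 ≈ 0.4128
P(Condition Epsilon | marker-positive) = 0.07/0.218 ≈ 0.3211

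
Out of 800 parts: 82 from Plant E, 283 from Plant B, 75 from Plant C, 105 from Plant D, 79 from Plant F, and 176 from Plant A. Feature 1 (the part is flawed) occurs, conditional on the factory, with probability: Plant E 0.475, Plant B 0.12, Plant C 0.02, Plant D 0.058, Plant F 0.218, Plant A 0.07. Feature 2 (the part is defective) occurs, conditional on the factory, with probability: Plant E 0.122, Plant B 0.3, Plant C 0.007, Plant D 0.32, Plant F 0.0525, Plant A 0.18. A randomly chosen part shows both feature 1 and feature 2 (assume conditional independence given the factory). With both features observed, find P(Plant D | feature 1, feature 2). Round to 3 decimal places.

0.097

By Bayes' rule, posterior ∝ prior × likelihood:
  Plant E: 0.1025 × 0.475 × 0.122 = 0.005939875
  Plant B: 0.35375 × 0.12 × 0.3 = 0.012735
  Plant C: 0.09375 × 0.02 × 0.007 = 0.000013125
  Plant D: 0.13125 × 0.058 × 0.32 = 0.002436
  Plant F: 0.09875 × 0.218 × 0.0525 = 0.00113019375
  Plant A: 0.22 × 0.07 × 0.18 = 0.002772
Normalizing constant = 0.02502619375.
P(Plant D | evidence) = 0.002436 / 0.02502619375 ≈ 0.097.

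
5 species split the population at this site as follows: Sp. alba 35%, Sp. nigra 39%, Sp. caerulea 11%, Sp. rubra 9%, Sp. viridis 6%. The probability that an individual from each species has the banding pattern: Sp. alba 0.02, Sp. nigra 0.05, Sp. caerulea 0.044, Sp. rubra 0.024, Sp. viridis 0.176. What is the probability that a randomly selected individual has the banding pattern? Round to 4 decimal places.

By Bayes' rule, posterior ∝ prior × likelihood:
  Sp. alba: 0.35 × 0.02 = 0.007
  Sp. nigra: 0.39 × 0.05 = 0.0195
  Sp. caerulea: 0.11 × 0.044 = 0.00484
  Sp. rubra: 0.09 × 0.024 = 0.00216
  Sp. viridis: 0.06 × 0.176 = 0.01056
P(banded) = 0.007 + 0.0195 + 0.00484 + 0.00216 + 0.01056 = 0.04406 → 0.0441.

0.0441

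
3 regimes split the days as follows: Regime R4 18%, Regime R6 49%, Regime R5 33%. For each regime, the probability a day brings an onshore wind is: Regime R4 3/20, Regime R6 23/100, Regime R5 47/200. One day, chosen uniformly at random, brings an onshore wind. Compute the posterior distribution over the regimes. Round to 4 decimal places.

Regime R4 0.1243, Regime R6 0.5188, Regime R5 0.3570

By Bayes' rule, posterior ∝ prior × likelihood:
  Regime R4: 0.18 × 0.15 = 0.027
  Regime R6: 0.49 × 0.23 = 0.1127
  Regime R5: 0.33 × 0.235 = 0.07755
Normalizing constant = 0.21725.
P(Regime R4 | onshore) = 0.027/0.21725 ≈ 0.1243
P(Regime R6 | onshore) = 0.1127/0.21725 ≈ 0.5188
P(Regime R5 | onshore) = 0.07755/0.21725 ≈ 0.3570
(Check: 0.1243+0.5188+0.3570 = 1.0001.)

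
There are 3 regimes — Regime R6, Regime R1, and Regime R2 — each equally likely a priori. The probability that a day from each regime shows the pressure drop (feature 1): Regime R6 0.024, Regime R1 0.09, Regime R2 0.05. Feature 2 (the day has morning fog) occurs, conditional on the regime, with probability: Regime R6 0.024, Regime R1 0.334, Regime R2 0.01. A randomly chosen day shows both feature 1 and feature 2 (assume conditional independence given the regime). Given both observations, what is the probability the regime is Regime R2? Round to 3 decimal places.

0.016

Since the prior is uniform, the posterior is proportional to the likelihood:
  Regime R6: 0.024 × 0.024 = 0.000576
  Regime R1: 0.09 × 0.334 = 0.03006
  Regime R2: 0.05 × 0.01 = 0.0005
Sum = 0.031136.
P(Regime R2 | evidence) = 0.0005 / 0.031136 ≈ 0.016.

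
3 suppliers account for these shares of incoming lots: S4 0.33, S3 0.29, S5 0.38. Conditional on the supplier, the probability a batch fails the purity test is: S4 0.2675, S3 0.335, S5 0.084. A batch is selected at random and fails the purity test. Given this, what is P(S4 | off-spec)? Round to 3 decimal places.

0.406

Prior × likelihood for each hypothesis:
  S4: 0.33 × 0.2675 = 0.088275
  S3: 0.29 × 0.335 = 0.09715
  S5: 0.38 × 0.084 = 0.03192
Total = 0.217345.
P(S4 | evidence) = 0.088275 / 0.217345 ≈ 0.406.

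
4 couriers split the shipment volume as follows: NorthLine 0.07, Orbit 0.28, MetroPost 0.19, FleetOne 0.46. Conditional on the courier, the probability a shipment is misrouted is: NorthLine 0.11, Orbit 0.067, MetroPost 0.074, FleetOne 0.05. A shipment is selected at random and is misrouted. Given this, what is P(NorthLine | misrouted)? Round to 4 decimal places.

0.1212

Prior × likelihood for each hypothesis:
  NorthLine: 0.07 × 0.11 = 0.0077
  Orbit: 0.28 × 0.067 = 0.01876
  MetroPost: 0.19 × 0.074 = 0.01406
  FleetOne: 0.46 × 0.05 = 0.023
Total = 0.06352.
P(NorthLine | evidence) = 0.0077 / 0.06352 ≈ 0.1212.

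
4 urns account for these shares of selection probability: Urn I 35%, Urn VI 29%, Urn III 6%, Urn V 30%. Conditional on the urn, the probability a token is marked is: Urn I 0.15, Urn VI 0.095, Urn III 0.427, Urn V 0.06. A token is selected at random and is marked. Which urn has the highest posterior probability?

Urn I

Unnormalized posteriors (prior × likelihood):
  Urn I: 0.35 × 0.15 = 0.0525
  Urn VI: 0.29 × 0.095 = 0.02755
  Urn III: 0.06 × 0.427 = 0.02562
  Urn V: 0.3 × 0.06 = 0.018
Sum = 0.12367.
Largest term belongs to Urn I, so Urn I is most probable.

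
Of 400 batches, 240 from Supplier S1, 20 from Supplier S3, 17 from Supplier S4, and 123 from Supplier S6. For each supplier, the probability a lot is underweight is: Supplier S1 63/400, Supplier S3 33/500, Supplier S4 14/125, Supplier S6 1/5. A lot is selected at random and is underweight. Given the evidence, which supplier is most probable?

Supplier S1

Prior × likelihood for each hypothesis:
  Supplier S1: 0.6 × 0.1575 = 0.0945
  Supplier S3: 0.05 × 0.066 = 0.0033
  Supplier S4: 0.0425 × 0.112 = 0.00476
  Supplier S6: 0.3075 × 0.2 = 0.0615
Sum = 0.16406.
Largest term belongs to Supplier S1, so Supplier S1 is most probable.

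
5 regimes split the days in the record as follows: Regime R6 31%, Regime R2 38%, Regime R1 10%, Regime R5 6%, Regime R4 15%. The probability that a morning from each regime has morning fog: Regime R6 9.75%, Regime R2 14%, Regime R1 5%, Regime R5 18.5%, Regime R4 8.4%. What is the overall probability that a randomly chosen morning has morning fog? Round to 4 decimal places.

0.1121

Unnormalized posteriors (prior × likelihood):
  Regime R6: 0.31 × 0.0975 = 0.030225
  Regime R2: 0.38 × 0.14 = 0.0532
  Regime R1: 0.1 × 0.05 = 0.005
  Regime R5: 0.06 × 0.185 = 0.0111
  Regime R4: 0.15 × 0.084 = 0.0126
P(fog) = 0.030225 + 0.0532 + 0.005 + 0.0111 + 0.0126 = 0.112125 → 0.1121.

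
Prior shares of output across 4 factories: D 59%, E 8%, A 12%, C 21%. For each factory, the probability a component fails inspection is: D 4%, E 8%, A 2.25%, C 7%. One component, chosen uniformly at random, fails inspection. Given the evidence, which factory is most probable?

D

Prior × likelihood for each hypothesis:
  D: 0.59 × 0.04 = 0.0236
  E: 0.08 × 0.08 = 0.0064
  A: 0.12 × 0.0225 = 0.0027
  C: 0.21 × 0.07 = 0.0147
Normalizing constant = 0.0474.
Largest term belongs to D, so D is most probable.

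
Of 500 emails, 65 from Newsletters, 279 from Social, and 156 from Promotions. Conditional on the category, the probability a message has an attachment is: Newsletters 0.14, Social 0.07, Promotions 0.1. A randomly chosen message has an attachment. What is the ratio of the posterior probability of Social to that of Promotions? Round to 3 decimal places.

1.252

Prior × likelihood for each hypothesis:
  Newsletters: 0.13 × 0.14 = 0.0182
  Social: 0.558 × 0.07 = 0.03906
  Promotions: 0.312 × 0.1 = 0.0312
Sum = 0.08846.
The ratio is 0.03906 / 0.0312 (the normalizer cancels) = 1.252.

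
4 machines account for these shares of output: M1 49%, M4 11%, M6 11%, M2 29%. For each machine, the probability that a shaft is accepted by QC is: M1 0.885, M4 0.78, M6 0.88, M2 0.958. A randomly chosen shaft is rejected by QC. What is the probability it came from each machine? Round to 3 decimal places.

M1 0.532, M4 0.228, M6 0.125, M2 0.115

Taking complements, P(rejected | each) = M1 0.115, M4 0.22, M6 0.12, M2 0.042.
Compute prior × likelihood for every hypothesis:
  M1: 0.49 × 0.115 = 0.05635
  M4: 0.11 × 0.22 = 0.0242
  M6: 0.11 × 0.12 = 0.0132
  M2: 0.29 × 0.042 = 0.01218
Sum = 0.10593.
P(M1 | rejected) = 0.05635/0.10593 ≈ 0.532
P(M4 | rejected) = 0.0242/0.10593 ≈ 0.228
P(M6 | rejected) = 0.0132/0.10593 ≈ 0.125
P(M2 | rejected) = 0.01218/0.10593 ≈ 0.115
(Check: 0.532+0.228+0.125+0.115 = 1.000.)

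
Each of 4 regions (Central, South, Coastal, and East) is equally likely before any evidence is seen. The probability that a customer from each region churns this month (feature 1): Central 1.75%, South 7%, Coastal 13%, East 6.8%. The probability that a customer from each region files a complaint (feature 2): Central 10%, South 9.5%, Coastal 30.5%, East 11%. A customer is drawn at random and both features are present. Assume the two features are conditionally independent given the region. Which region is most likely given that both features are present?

Coastal

With a uniform prior (1/4 each), posterior ∝ likelihood:
  Central: 0.0175 × 0.1 = 0.00175
  South: 0.07 × 0.095 = 0.00665
  Coastal: 0.13 × 0.305 = 0.03965
  East: 0.068 × 0.11 = 0.00748
Normalizing constant = 0.05553.
Largest term belongs to Coastal, so Coastal is most probable.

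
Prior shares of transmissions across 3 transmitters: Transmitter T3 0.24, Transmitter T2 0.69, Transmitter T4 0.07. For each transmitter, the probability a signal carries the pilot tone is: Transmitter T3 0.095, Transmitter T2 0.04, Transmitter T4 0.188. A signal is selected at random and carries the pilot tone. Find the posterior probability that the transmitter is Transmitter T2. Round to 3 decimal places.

0.434

Unnormalized posteriors (prior × likelihood):
  Transmitter T3: 0.24 × 0.095 = 0.0228
  Transmitter T2: 0.69 × 0.04 = 0.0276
  Transmitter T4: 0.07 × 0.188 = 0.01316
Sum = 0.06356.
P(Transmitter T2 | evidence) = 0.0276 / 0.06356 ≈ 0.434.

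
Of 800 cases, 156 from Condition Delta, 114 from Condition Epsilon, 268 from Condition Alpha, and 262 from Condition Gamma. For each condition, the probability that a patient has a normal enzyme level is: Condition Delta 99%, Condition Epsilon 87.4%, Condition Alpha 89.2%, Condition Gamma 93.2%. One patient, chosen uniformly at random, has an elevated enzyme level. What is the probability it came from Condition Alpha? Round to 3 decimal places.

Taking complements, P(elevated | each) = Condition Delta 0.01, Condition Epsilon 0.126, Condition Alpha 0.108, Condition Gamma 0.068.
Compute prior × likelihood for every hypothesis:
  Condition Delta: 0.195 × 0.01 = 0.00195
  Condition Epsilon: 0.1425 × 0.126 = 0.017955
  Condition Alpha: 0.335 × 0.108 = 0.03618
  Condition Gamma: 0.3275 × 0.068 = 0.02227
Total = 0.078355.
P(Condition Alpha | evidence) = 0.03618 / 0.078355 ≈ 0.462.

0.462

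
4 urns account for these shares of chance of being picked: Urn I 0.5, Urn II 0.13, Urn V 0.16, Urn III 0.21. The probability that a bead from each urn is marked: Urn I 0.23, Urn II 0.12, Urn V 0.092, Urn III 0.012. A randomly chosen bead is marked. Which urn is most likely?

Urn I

Unnormalized posteriors (prior × likelihood):
  Urn I: 0.5 × 0.23 = 0.115
  Urn II: 0.13 × 0.12 = 0.0156
  Urn V: 0.16 × 0.092 = 0.01472
  Urn III: 0.21 × 0.012 = 0.00252
Total = 0.14784.
Largest term belongs to Urn I, so Urn I is most probable.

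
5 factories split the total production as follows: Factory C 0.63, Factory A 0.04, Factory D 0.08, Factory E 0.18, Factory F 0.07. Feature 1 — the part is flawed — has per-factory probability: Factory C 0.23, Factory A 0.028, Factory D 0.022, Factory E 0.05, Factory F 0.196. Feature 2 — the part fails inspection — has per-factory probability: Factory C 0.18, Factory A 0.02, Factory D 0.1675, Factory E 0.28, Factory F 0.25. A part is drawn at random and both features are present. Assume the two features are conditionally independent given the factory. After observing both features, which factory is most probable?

Prior × likelihood for each hypothesis:
  Factory C: 0.63 × 0.23 × 0.18 = 0.026082
  Factory A: 0.04 × 0.028 × 0.02 = 0.0000224
  Factory D: 0.08 × 0.022 × 0.1675 = 0.0002948
  Factory E: 0.18 × 0.05 × 0.28 = 0.00252
  Factory F: 0.07 × 0.196 × 0.25 = 0.00343
Total = 0.0323492.
Largest term belongs to Factory C, so Factory C is most probable.

Factory C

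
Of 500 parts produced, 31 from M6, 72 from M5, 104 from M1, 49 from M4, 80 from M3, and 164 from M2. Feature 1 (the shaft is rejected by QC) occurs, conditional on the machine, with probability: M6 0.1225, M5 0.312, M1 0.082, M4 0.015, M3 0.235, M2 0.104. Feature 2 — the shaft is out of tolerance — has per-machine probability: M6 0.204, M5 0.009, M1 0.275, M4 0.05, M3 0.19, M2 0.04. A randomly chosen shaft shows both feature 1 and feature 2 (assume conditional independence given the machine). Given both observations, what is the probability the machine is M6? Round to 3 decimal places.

By Bayes' rule, posterior ∝ prior × likelihood:
  M6: 0.062 × 0.1225 × 0.204 = 0.00154938
  M5: 0.144 × 0.312 × 0.009 = 0.000404352
  M1: 0.208 × 0.082 × 0.275 = 0.0046904
  M4: 0.098 × 0.015 × 0.05 = 0.0000735
  M3: 0.16 × 0.235 × 0.19 = 0.007144
  M2: 0.328 × 0.104 × 0.04 = 0.00136448
Total = 0.015226112.
P(M6 | evidence) = 0.00154938 / 0.015226112 ≈ 0.102.

0.102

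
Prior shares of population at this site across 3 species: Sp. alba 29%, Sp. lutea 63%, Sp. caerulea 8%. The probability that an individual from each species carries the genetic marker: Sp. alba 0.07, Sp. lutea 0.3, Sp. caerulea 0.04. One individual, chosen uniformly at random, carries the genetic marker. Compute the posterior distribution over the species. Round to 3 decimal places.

Prior × likelihood for each hypothesis:
  Sp. alba: 0.29 × 0.07 = 0.0203
  Sp. lutea: 0.63 × 0.3 = 0.189
  Sp. caerulea: 0.08 × 0.04 = 0.0032
Normalizing constant = 0.2125.
P(Sp. alba | marker) = 0.0203/0.2125 ≈ 0.096
P(Sp. lutea | marker) = 0.189/0.2125 ≈ 0.889
P(Sp. caerulea | marker) = 0.0032/0.2125 ≈ 0.015
(Check: 0.096+0.889+0.015 = 1.000.)

Sp. alba 0.096, Sp. lutea 0.889, Sp. caerulea 0.015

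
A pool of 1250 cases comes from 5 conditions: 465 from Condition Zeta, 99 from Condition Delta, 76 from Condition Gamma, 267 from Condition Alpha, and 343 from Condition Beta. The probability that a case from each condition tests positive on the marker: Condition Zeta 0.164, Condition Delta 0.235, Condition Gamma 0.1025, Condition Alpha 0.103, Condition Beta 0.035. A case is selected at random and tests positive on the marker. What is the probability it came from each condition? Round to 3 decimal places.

Unnormalized posteriors (prior × likelihood):
  Condition Zeta: 0.372 × 0.164 = 0.061008
  Condition Delta: 0.0792 × 0.235 = 0.018612
  Condition Gamma: 0.0608 × 0.1025 = 0.006232
  Condition Alpha: 0.2136 × 0.103 = 0.0220008
  Condition Beta: 0.2744 × 0.035 = 0.009604
Total = 0.1174568.
P(Condition Zeta | marker-positive) = 0.061008/0.1174568 ≈ 0.519
P(Condition Delta | marker-positive) = 0.018612/0.1174568 ≈ 0.158
P(Condition Gamma | marker-positive) = 0.006232/0.1174568 ≈ 0.053
P(Condition Alpha | marker-positive) = 0.0220008/0.1174568 ≈ 0.187
P(Condition Beta | marker-positive) = 0.009604/0.1174568 ≈ 0.082

Condition Zeta 0.519, Condition Delta 0.158, Condition Gamma 0.053, Condition Alpha 0.187, Condition Beta 0.082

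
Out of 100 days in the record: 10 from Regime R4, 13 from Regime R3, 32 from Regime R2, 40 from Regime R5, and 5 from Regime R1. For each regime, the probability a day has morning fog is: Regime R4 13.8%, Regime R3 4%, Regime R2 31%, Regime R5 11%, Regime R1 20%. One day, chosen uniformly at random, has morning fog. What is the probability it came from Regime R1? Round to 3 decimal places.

0.058

Compute prior × likelihood for every hypothesis:
  Regime R4: 0.1 × 0.138 = 0.0138
  Regime R3: 0.13 × 0.04 = 0.0052
  Regime R2: 0.32 × 0.31 = 0.0992
  Regime R5: 0.4 × 0.11 = 0.044
  Regime R1: 0.05 × 0.2 = 0.01
Total = 0.1722.
P(Regime R1 | evidence) = 0.01 / 0.1722 ≈ 0.058.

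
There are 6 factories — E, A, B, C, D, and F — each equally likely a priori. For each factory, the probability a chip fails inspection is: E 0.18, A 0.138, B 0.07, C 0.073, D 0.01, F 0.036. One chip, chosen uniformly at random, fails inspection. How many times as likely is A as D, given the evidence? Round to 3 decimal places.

13.800

Since the prior is uniform, the posterior is proportional to the likelihood:
  E: 0.18
  A: 0.138
  B: 0.07
  C: 0.073
  D: 0.01
  F: 0.036
Normalizing constant = 0.507.
The ratio is 0.138 / 0.01 (the normalizer cancels) = 13.800.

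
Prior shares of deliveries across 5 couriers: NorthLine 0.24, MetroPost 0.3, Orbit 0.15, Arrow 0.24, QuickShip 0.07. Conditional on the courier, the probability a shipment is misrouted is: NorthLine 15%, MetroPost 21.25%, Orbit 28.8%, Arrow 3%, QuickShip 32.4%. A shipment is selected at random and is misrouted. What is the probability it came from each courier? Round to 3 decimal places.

Prior × likelihood for each hypothesis:
  NorthLine: 0.24 × 0.15 = 0.036
  MetroPost: 0.3 × 0.2125 = 0.06375
  Orbit: 0.15 × 0.288 = 0.0432
  Arrow: 0.24 × 0.03 = 0.0072
  QuickShip: 0.07 × 0.324 = 0.02268
Total = 0.17283.
P(NorthLine | misrouted) = 0.036/0.17283 ≈ 0.208
P(MetroPost | misrouted) = 0.06375/0.17283 ≈ 0.369
P(Orbit | misrouted) = 0.0432/0.17283 ≈ 0.250
P(Arrow | misrouted) = 0.0072/0.17283 ≈ 0.042
P(QuickShip | misrouted) = 0.02268/0.17283 ≈ 0.131

NorthLine 0.208, MetroPost 0.369, Orbit 0.250, Arrow 0.042, QuickShip 0.131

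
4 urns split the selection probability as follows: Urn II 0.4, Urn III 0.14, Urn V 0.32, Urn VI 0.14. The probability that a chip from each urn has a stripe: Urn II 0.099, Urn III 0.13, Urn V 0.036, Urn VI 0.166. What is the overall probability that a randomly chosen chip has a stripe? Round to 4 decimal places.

0.0926

By Bayes' rule, posterior ∝ prior × likelihood:
  Urn II: 0.4 × 0.099 = 0.0396
  Urn III: 0.14 × 0.13 = 0.0182
  Urn V: 0.32 × 0.036 = 0.01152
  Urn VI: 0.14 × 0.166 = 0.02324
P(striped) = 0.0396 + 0.0182 + 0.01152 + 0.02324 = 0.09256 → 0.0926.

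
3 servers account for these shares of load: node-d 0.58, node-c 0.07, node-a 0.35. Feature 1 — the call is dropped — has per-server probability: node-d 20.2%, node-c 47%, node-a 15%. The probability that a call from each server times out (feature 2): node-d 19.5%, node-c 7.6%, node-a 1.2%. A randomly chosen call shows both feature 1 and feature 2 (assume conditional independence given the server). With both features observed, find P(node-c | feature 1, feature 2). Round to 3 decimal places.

Unnormalized posteriors (prior × likelihood):
  node-d: 0.58 × 0.202 × 0.195 = 0.0228462
  node-c: 0.07 × 0.47 × 0.076 = 0.0025004
  node-a: 0.35 × 0.15 × 0.012 = 0.00063
Normalizing constant = 0.0259766.
P(node-c | evidence) = 0.0025004 / 0.0259766 ≈ 0.096.

0.096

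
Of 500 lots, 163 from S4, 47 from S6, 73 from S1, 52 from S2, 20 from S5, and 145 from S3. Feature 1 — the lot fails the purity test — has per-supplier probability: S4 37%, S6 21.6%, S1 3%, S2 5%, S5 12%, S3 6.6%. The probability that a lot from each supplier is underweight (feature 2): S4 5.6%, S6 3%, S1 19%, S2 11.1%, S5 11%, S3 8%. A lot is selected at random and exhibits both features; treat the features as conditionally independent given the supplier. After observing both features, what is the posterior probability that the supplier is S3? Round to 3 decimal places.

0.141

Compute prior × likelihood for every hypothesis:
  S4: 0.326 × 0.37 × 0.056 = 0.00675472
  S6: 0.094 × 0.216 × 0.03 = 0.00060912
  S1: 0.146 × 0.03 × 0.19 = 0.0008322
  S2: 0.104 × 0.05 × 0.111 = 0.0005772
  S5: 0.04 × 0.12 × 0.11 = 0.000528
  S3: 0.29 × 0.066 × 0.08 = 0.0015312
Total = 0.01083244.
P(S3 | evidence) = 0.0015312 / 0.01083244 ≈ 0.141.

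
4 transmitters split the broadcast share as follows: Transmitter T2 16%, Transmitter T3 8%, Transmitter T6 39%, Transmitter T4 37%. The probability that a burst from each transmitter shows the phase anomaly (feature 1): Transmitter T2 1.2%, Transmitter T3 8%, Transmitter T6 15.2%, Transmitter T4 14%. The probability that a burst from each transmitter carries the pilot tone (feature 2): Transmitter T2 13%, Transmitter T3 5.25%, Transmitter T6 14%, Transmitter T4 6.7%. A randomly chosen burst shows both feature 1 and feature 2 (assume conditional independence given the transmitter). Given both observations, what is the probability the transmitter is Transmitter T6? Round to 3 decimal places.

Prior × likelihood for each hypothesis:
  Transmitter T2: 0.16 × 0.012 × 0.13 = 0.0002496
  Transmitter T3: 0.08 × 0.08 × 0.0525 = 0.000336
  Transmitter T6: 0.39 × 0.152 × 0.14 = 0.0082992
  Transmitter T4: 0.37 × 0.14 × 0.067 = 0.0034706
Normalizing constant = 0.0123554.
P(Transmitter T6 | evidence) = 0.0082992 / 0.0123554 ≈ 0.672.

0.672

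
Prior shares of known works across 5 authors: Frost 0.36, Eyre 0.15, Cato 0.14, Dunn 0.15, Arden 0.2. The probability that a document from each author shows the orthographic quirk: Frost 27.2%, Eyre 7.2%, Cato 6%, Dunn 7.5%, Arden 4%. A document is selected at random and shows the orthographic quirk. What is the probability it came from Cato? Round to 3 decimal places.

Unnormalized posteriors (prior × likelihood):
  Frost: 0.36 × 0.272 = 0.09792
  Eyre: 0.15 × 0.072 = 0.0108
  Cato: 0.14 × 0.06 = 0.0084
  Dunn: 0.15 × 0.075 = 0.01125
  Arden: 0.2 × 0.04 = 0.008
Total = 0.13637.
P(Cato | evidence) = 0.0084 / 0.13637 ≈ 0.062.

0.062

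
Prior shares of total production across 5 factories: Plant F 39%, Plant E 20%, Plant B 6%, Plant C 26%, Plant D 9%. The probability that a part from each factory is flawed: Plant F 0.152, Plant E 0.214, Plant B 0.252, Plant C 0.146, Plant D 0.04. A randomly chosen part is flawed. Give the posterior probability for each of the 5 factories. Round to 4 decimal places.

Plant F 0.3734, Plant E 0.2696, Plant B 0.0952, Plant C 0.2391, Plant D 0.0227

Unnormalized posteriors (prior × likelihood):
  Plant F: 0.39 × 0.152 = 0.05928
  Plant E: 0.2 × 0.214 = 0.0428
  Plant B: 0.06 × 0.252 = 0.01512
  Plant C: 0.26 × 0.146 = 0.03796
  Plant D: 0.09 × 0.04 = 0.0036
Total = 0.15876.
P(Plant F | flawed) = 0.05928/0.15876 ≈ 0.3734
P(Plant E | flawed) = 0.0428/0.15876 ≈ 0.2696
P(Plant B | flawed) = 0.01512/0.15876 ≈ 0.0952
P(Plant C | flawed) = 0.03796/0.15876 ≈ 0.2391
P(Plant D | flawed) = 0.0036/0.15876 ≈ 0.0227
(Check: 0.3734+0.2696+0.0952+0.2391+0.0227 = 1.0000.)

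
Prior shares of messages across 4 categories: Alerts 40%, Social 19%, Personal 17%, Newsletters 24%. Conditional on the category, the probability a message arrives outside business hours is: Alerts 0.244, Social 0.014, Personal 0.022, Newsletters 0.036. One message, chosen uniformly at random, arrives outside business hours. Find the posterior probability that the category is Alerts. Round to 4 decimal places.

0.8665

By Bayes' rule, posterior ∝ prior × likelihood:
  Alerts: 0.4 × 0.244 = 0.0976
  Social: 0.19 × 0.014 = 0.00266
  Personal: 0.17 × 0.022 = 0.00374
  Newsletters: 0.24 × 0.036 = 0.00864
Total = 0.11264.
P(Alerts | evidence) = 0.0976 / 0.11264 ≈ 0.8665.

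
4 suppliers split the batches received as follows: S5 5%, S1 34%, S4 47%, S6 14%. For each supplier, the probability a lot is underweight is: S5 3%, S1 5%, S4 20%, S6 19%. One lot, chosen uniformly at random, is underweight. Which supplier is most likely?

Prior × likelihood for each hypothesis:
  S5: 0.05 × 0.03 = 0.0015
  S1: 0.34 × 0.05 = 0.017
  S4: 0.47 × 0.2 = 0.094
  S6: 0.14 × 0.19 = 0.0266
Normalizing constant = 0.1391.
Largest term belongs to S4, so S4 is most probable.

S4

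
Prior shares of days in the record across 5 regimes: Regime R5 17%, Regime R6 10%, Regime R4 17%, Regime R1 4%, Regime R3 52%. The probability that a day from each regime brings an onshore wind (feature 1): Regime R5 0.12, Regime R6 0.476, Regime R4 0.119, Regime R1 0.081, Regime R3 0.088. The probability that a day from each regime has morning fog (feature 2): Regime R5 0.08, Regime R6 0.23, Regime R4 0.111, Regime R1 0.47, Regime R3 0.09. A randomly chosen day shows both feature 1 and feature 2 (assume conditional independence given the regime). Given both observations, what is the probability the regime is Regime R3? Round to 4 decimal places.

0.2012

Prior × likelihood for each hypothesis:
  Regime R5: 0.17 × 0.12 × 0.08 = 0.001632
  Regime R6: 0.1 × 0.476 × 0.23 = 0.010948
  Regime R4: 0.17 × 0.119 × 0.111 = 0.00224553
  Regime R1: 0.04 × 0.081 × 0.47 = 0.0015228
  Regime R3: 0.52 × 0.088 × 0.09 = 0.0041184
Total = 0.02046673.
P(Regime R3 | evidence) = 0.0041184 / 0.02046673 ≈ 0.2012.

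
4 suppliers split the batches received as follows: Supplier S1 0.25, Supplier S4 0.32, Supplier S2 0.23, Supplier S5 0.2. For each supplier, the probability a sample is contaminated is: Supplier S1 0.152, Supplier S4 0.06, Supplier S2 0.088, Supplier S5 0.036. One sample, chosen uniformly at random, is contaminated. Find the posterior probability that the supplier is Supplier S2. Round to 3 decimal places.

0.239

Compute prior × likelihood for every hypothesis:
  Supplier S1: 0.25 × 0.152 = 0.038
  Supplier S4: 0.32 × 0.06 = 0.0192
  Supplier S2: 0.23 × 0.088 = 0.02024
  Supplier S5: 0.2 × 0.036 = 0.0072
Sum = 0.08464.
P(Supplier S2 | evidence) = 0.02024 / 0.08464 ≈ 0.239.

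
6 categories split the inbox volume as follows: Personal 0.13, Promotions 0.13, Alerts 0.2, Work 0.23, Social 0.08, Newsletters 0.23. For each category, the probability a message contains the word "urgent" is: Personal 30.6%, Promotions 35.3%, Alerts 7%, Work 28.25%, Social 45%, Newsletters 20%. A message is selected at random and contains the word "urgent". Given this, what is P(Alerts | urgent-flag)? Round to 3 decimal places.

Unnormalized posteriors (prior × likelihood):
  Personal: 0.13 × 0.306 = 0.03978
  Promotions: 0.13 × 0.353 = 0.04589
  Alerts: 0.2 × 0.07 = 0.014
  Work: 0.23 × 0.2825 = 0.064975
  Social: 0.08 × 0.45 = 0.036
  Newsletters: 0.23 × 0.2 = 0.046
Total = 0.246645.
P(Alerts | evidence) = 0.014 / 0.246645 ≈ 0.057.

0.057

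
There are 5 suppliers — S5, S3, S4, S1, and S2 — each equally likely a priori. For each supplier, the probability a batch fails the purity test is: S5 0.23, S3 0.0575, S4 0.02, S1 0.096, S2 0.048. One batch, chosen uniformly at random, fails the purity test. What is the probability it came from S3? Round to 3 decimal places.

0.127

Since the prior is uniform, the posterior is proportional to the likelihood:
  S5: 0.23
  S3: 0.0575
  S4: 0.02
  S1: 0.096
  S2: 0.048
Normalizing constant = 0.4515.
P(S3 | evidence) = 0.0575 / 0.4515 ≈ 0.127.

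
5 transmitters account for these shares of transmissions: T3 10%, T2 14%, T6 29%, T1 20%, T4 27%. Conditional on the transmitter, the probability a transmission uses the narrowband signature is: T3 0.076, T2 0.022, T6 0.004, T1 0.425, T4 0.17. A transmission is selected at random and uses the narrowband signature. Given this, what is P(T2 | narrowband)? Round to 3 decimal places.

0.022

Prior × likelihood for each hypothesis:
  T3: 0.1 × 0.076 = 0.0076
  T2: 0.14 × 0.022 = 0.00308
  T6: 0.29 × 0.004 = 0.00116
  T1: 0.2 × 0.425 = 0.085
  T4: 0.27 × 0.17 = 0.0459
Sum = 0.14274.
P(T2 | evidence) = 0.00308 / 0.14274 ≈ 0.022.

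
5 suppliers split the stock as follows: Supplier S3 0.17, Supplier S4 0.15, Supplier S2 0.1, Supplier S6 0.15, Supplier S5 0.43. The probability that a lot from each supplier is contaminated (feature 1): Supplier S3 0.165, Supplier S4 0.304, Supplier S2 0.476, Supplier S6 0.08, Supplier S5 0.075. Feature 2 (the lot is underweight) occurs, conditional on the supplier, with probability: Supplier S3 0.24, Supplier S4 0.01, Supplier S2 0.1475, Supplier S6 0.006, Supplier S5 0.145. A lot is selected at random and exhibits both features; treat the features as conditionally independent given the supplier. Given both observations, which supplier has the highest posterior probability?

By Bayes' rule, posterior ∝ prior × likelihood:
  Supplier S3: 0.17 × 0.165 × 0.24 = 0.006732
  Supplier S4: 0.15 × 0.304 × 0.01 = 0.000456
  Supplier S2: 0.1 × 0.476 × 0.1475 = 0.007021
  Supplier S6: 0.15 × 0.08 × 0.006 = 0.000072
  Supplier S5: 0.43 × 0.075 × 0.145 = 0.00467625
Total = 0.01895725.
Largest term belongs to Supplier S2, so Supplier S2 is most probable.

Supplier S2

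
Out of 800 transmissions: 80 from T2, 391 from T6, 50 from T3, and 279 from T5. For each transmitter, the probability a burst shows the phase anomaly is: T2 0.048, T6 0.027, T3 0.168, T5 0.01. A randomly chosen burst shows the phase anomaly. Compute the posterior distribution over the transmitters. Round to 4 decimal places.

T2 0.1501, T6 0.4126, T3 0.3283, T5 0.1090

By Bayes' rule, posterior ∝ prior × likelihood:
  T2: 0.1 × 0.048 = 0.0048
  T6: 0.48875 × 0.027 = 0.01319625
  T3: 0.0625 × 0.168 = 0.0105
  T5: 0.34875 × 0.01 = 0.0034875
Total = 0.03198375.
P(T2 | anomaly) = 0.0048/0.03198375 ≈ 0.1501
P(T6 | anomaly) = 0.01319625/0.03198375 ≈ 0.4126
P(T3 | anomaly) = 0.0105/0.03198375 ≈ 0.3283
P(T5 | anomaly) = 0.0034875/0.03198375 ≈ 0.1090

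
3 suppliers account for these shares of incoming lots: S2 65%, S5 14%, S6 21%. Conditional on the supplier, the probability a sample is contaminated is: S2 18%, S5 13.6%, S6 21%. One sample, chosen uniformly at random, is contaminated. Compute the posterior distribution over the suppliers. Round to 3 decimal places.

S2 0.649, S5 0.106, S6 0.245

Unnormalized posteriors (prior × likelihood):
  S2: 0.65 × 0.18 = 0.117
  S5: 0.14 × 0.136 = 0.01904
  S6: 0.21 × 0.21 = 0.0441
Sum = 0.18014.
P(S2 | contaminated) = 0.117/0.18014 ≈ 0.649
P(S5 | contaminated) = 0.01904/0.18014 ≈ 0.106
P(S6 | contaminated) = 0.0441/0.18014 ≈ 0.245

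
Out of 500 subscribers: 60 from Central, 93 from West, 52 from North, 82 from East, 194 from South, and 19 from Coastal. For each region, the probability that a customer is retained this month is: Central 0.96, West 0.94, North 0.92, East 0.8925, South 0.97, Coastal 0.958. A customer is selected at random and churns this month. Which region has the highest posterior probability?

Taking complements, P(churn | each) = Central 0.04, West 0.06, North 0.08, East 0.1075, South 0.03, Coastal 0.042.
By Bayes' rule, posterior ∝ prior × likelihood:
  Central: 0.12 × 0.04 = 0.0048
  West: 0.186 × 0.06 = 0.01116
  North: 0.104 × 0.08 = 0.00832
  East: 0.164 × 0.1075 = 0.01763
  South: 0.388 × 0.03 = 0.01164
  Coastal: 0.038 × 0.042 = 0.001596
Normalizing constant = 0.055146.
Largest term belongs to East, so East is most probable.

East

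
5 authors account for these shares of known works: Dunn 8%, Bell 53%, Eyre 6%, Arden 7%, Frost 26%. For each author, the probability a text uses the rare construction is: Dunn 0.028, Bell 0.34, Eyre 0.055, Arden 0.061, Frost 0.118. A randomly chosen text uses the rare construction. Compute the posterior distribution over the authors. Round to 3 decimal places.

Dunn 0.010, Bell 0.817, Eyre 0.015, Arden 0.019, Frost 0.139

Compute prior × likelihood for every hypothesis:
  Dunn: 0.08 × 0.028 = 0.00224
  Bell: 0.53 × 0.34 = 0.1802
  Eyre: 0.06 × 0.055 = 0.0033
  Arden: 0.07 × 0.061 = 0.00427
  Frost: 0.26 × 0.118 = 0.03068
Sum = 0.22069.
P(Dunn | rare-form) = 0.00224/0.22069 ≈ 0.010
P(Bell | rare-form) = 0.1802/0.22069 ≈ 0.817
P(Eyre | rare-form) = 0.0033/0.22069 ≈ 0.015
P(Arden | rare-form) = 0.00427/0.22069 ≈ 0.019
P(Frost | rare-form) = 0.03068/0.22069 ≈ 0.139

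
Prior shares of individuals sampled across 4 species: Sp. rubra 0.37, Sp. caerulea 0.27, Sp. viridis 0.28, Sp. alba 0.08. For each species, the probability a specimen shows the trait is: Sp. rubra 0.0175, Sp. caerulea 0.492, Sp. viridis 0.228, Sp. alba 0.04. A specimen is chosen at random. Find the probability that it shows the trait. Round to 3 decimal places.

0.206

Prior × likelihood for each hypothesis:
  Sp. rubra: 0.37 × 0.0175 = 0.006475
  Sp. caerulea: 0.27 × 0.492 = 0.13284
  Sp. viridis: 0.28 × 0.228 = 0.06384
  Sp. alba: 0.08 × 0.04 = 0.0032
P(trait) = 0.006475 + 0.13284 + 0.06384 + 0.0032 = 0.206355 → 0.206.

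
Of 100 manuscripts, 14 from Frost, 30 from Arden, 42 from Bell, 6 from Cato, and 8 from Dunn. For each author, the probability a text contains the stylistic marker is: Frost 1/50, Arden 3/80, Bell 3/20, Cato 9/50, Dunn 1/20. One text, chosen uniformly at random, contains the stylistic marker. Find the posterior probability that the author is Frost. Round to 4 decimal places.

0.0305

Prior × likelihood for each hypothesis:
  Frost: 0.14 × 0.02 = 0.0028
  Arden: 0.3 × 0.0375 = 0.01125
  Bell: 0.42 × 0.15 = 0.063
  Cato: 0.06 × 0.18 = 0.0108
  Dunn: 0.08 × 0.05 = 0.004
Sum = 0.09185.
P(Frost | evidence) = 0.0028 / 0.09185 ≈ 0.0305.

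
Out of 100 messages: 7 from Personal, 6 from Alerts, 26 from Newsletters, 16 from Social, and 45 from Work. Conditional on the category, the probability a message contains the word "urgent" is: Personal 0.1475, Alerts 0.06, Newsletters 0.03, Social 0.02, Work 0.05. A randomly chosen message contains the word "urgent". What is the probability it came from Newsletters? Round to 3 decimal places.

0.164

Prior × likelihood for each hypothesis:
  Personal: 0.07 × 0.1475 = 0.010325
  Alerts: 0.06 × 0.06 = 0.0036
  Newsletters: 0.26 × 0.03 = 0.0078
  Social: 0.16 × 0.02 = 0.0032
  Work: 0.45 × 0.05 = 0.0225
Sum = 0.047425.
P(Newsletters | evidence) = 0.0078 / 0.047425 ≈ 0.164.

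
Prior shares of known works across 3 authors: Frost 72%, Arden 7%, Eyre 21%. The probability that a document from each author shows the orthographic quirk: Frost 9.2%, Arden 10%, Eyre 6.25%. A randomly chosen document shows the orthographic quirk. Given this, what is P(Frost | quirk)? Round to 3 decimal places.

0.767

Unnormalized posteriors (prior × likelihood):
  Frost: 0.72 × 0.092 = 0.06624
  Arden: 0.07 × 0.1 = 0.007
  Eyre: 0.21 × 0.0625 = 0.013125
Sum = 0.086365.
P(Frost | evidence) = 0.06624 / 0.086365 ≈ 0.767.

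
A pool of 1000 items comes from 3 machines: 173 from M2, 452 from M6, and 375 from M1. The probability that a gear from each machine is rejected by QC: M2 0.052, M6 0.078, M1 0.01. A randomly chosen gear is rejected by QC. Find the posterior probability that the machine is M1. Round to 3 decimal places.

0.078

By Bayes' rule, posterior ∝ prior × likelihood:
  M2: 0.173 × 0.052 = 0.008996
  M6: 0.452 × 0.078 = 0.035256
  M1: 0.375 × 0.01 = 0.00375
Total = 0.048002.
P(M1 | evidence) = 0.00375 / 0.048002 ≈ 0.078.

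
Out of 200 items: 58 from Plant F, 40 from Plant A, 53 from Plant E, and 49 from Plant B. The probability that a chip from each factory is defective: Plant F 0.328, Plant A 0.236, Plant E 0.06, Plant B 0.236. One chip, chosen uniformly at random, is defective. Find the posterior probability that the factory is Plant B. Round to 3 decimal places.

0.268

By Bayes' rule, posterior ∝ prior × likelihood:
  Plant F: 0.29 × 0.328 = 0.09512
  Plant A: 0.2 × 0.236 = 0.0472
  Plant E: 0.265 × 0.06 = 0.0159
  Plant B: 0.245 × 0.236 = 0.05782
Total = 0.21604.
P(Plant B | evidence) = 0.05782 / 0.21604 ≈ 0.268.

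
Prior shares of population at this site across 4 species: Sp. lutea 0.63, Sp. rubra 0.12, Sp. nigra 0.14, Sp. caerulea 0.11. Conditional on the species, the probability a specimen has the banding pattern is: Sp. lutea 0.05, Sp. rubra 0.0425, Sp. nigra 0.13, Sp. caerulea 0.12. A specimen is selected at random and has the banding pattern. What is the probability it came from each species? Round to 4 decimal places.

Prior × likelihood for each hypothesis:
  Sp. lutea: 0.63 × 0.05 = 0.0315
  Sp. rubra: 0.12 × 0.0425 = 0.0051
  Sp. nigra: 0.14 × 0.13 = 0.0182
  Sp. caerulea: 0.11 × 0.12 = 0.0132
Normalizing constant = 0.068.
P(Sp. lutea | banded) = 0.0315/0.068 ≈ 0.4632
P(Sp. rubra | banded) = 0.0051/0.068 ≈ 0.0750
P(Sp. nigra | banded) = 0.0182/0.068 ≈ 0.2676
P(Sp. caerulea | banded) = 0.0132/0.068 ≈ 0.1941

Sp. lutea 0.4632, Sp. rubra 0.0750, Sp. nigra 0.2676, Sp. caerulea 0.1941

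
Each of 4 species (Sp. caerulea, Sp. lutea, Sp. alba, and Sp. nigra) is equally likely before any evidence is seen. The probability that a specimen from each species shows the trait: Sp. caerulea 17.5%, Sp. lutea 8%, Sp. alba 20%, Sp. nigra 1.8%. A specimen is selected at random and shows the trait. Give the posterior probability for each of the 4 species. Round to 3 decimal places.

Sp. caerulea 0.370, Sp. lutea 0.169, Sp. alba 0.423, Sp. nigra 0.038

With a uniform prior (1/4 each), posterior ∝ likelihood:
  Sp. caerulea: 0.175
  Sp. lutea: 0.08
  Sp. alba: 0.2
  Sp. nigra: 0.018
Sum = 0.473.
P(Sp. caerulea | trait) = 0.175/0.473 ≈ 0.370
P(Sp. lutea | trait) = 0.08/0.473 ≈ 0.169
P(Sp. alba | trait) = 0.2/0.473 ≈ 0.423
P(Sp. nigra | trait) = 0.018/0.473 ≈ 0.038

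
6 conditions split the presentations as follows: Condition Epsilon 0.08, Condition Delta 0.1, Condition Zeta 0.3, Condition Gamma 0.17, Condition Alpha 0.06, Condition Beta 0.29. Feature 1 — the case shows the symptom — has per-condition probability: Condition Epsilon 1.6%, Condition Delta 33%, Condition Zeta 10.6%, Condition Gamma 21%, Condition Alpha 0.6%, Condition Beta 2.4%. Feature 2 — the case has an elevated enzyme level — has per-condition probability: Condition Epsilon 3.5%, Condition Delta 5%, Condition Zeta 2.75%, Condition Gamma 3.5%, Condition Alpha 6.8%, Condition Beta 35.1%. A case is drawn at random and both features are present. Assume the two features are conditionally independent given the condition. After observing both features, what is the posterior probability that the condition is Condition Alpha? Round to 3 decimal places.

0.004

Unnormalized posteriors (prior × likelihood):
  Condition Epsilon: 0.08 × 0.016 × 0.035 = 0.0000448
  Condition Delta: 0.1 × 0.33 × 0.05 = 0.00165
  Condition Zeta: 0.3 × 0.106 × 0.0275 = 0.0008745
  Condition Gamma: 0.17 × 0.21 × 0.035 = 0.0012495
  Condition Alpha: 0.06 × 0.006 × 0.068 = 0.00002448
  Condition Beta: 0.29 × 0.024 × 0.351 = 0.00244296
Total = 0.00628624.
P(Condition Alpha | evidence) = 0.00002448 / 0.00628624 ≈ 0.004.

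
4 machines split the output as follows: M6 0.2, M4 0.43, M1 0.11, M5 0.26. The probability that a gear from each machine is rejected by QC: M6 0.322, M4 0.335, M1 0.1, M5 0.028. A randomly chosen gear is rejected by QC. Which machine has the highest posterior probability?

M4

Prior × likelihood for each hypothesis:
  M6: 0.2 × 0.322 = 0.0644
  M4: 0.43 × 0.335 = 0.14405
  M1: 0.11 × 0.1 = 0.011
  M5: 0.26 × 0.028 = 0.00728
Total = 0.22673.
Largest term belongs to M4, so M4 is most probable.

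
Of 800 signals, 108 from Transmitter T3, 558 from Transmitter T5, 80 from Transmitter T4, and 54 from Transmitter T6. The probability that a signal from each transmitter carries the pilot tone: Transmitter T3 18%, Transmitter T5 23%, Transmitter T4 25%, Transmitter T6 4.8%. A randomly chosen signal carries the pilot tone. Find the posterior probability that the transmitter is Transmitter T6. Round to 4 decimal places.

0.0152

Unnormalized posteriors (prior × likelihood):
  Transmitter T3: 0.135 × 0.18 = 0.0243
  Transmitter T5: 0.6975 × 0.23 = 0.160425
  Transmitter T4: 0.1 × 0.25 = 0.025
  Transmitter T6: 0.0675 × 0.048 = 0.00324
Total = 0.212965.
P(Transmitter T6 | evidence) = 0.00324 / 0.212965 ≈ 0.0152.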